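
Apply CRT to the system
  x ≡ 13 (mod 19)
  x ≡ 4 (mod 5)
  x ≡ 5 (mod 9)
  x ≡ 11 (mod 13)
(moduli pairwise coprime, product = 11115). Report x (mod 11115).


Product of moduli M = 19 · 5 · 9 · 13 = 11115.
Merge one congruence at a time:
  Start: x ≡ 13 (mod 19).
  Combine with x ≡ 4 (mod 5); new modulus lcm = 95.
    Write x = 13 + 19·t and substitute into x ≡ 4 (mod 5): 19·t ≡ 4 − 13 = -9 (mod 5).
    Reduce coefficients mod 5: 4·t ≡ 1 (mod 5).
    The inverse of 4 mod 5 is 4 (since 4·4 = 16 = 3·5 + 1), so t ≡ 4·1 = 4 ≡ 4 (mod 5).
    Then x = 13 + 19·4 = 89, valid modulo lcm(19, 5) = 95: x ≡ 89 (mod 95).
  Combine with x ≡ 5 (mod 9); new modulus lcm = 855.
    Write x = 89 + 95·t and substitute into x ≡ 5 (mod 9): 95·t ≡ 5 − 89 = -84 (mod 9).
    Reduce coefficients mod 9: 5·t ≡ 6 (mod 9).
    The inverse of 5 mod 9 is 2 (since 5·2 = 10 = 1·9 + 1), so t ≡ 2·6 = 12 ≡ 3 (mod 9).
    Then x = 89 + 95·3 = 374, valid modulo lcm(95, 9) = 855: x ≡ 374 (mod 855).
  Combine with x ≡ 11 (mod 13); new modulus lcm = 11115.
    Write x = 374 + 855·t and substitute into x ≡ 11 (mod 13): 855·t ≡ 11 − 374 = -363 (mod 13).
    Reduce coefficients mod 13: 10·t ≡ 1 (mod 13).
    The inverse of 10 mod 13 is 4 (since 10·4 = 40 = 3·13 + 1), so t ≡ 4·1 = 4 ≡ 4 (mod 13).
    Then x = 374 + 855·4 = 3794, valid modulo lcm(855, 13) = 11115: x ≡ 3794 (mod 11115).
Verify against each original: 3794 mod 19 = 13, 3794 mod 5 = 4, 3794 mod 9 = 5, 3794 mod 13 = 11.

x ≡ 3794 (mod 11115).


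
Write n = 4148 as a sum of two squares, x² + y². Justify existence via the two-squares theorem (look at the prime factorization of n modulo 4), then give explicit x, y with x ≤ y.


Step 1: Factor n = 4148 = 2^2 · 17 · 61.
Step 2: Check the mod-4 condition on each prime factor: 2 = 2 (special); 17 ≡ 1 (mod 4), exponent 1; 61 ≡ 1 (mod 4), exponent 1.
All primes ≡ 3 (mod 4) appear to even exponent (or don't appear), so by the two-squares theorem n IS expressible as a sum of two squares.
Step 3: Build a representation. Group n = k² · m with k = 2 and m = 17 · 61 = 1037 (a product of primes ≡ 1 (mod 4)); a representation of m scales to one of n via (k·x)² + (k·y)² = k²(x² + y²). Each prime p ≡ 1 (mod 4) is itself a sum of two squares; find a² by testing p − a² for a perfect square:
  17: 17 − 1² = 16 = 4² ⇒ 17 = 1² + 4².
  61: 61 − 1² = 60, 61 − 2² = 57, 61 − 3² = 52, 61 − 4² = 45, 61 − 5² = 36 = 6² ⇒ 61 = 5² + 6².
  Combine using the Brahmagupta–Fibonacci identity (a² + b²)(c² + d²) = (ac − bd)² + (ad + bc)² = (ac + bd)² + (ad − bc)²:
  17 · 61 = 1037: from (1² + 4²)(5² + 6²), take (1·5 − 4·6, 1·6 + 4·5) = (5 − 24, 6 + 20) = (-19, 26); dropping signs (only squares matter) gives (19, 26); check 19² + 26² = 361 + 676 = 1037 ✓.
  Scale by k = 2: (2·19, 2·26) = (38, 52).
Step 4: Order so x ≤ y and verify: 38² + 52² = 1444 + 2704 = 4148 = n. ✓

n = 4148 = 38² + 52² (one valid representation with x ≤ y).


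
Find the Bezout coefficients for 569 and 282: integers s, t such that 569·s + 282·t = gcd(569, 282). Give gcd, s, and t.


Euclidean algorithm on (569, 282) — divide until remainder is 0:
  569 = 2 · 282 + 5
  282 = 56 · 5 + 2
  5 = 2 · 2 + 1
  2 = 2 · 1 + 0
gcd(569, 282) = 1.
Track Bezout coefficients alongside the remainders: start with r₀ = 569 = a·1 + b·0 (s = 1, t = 0) and r₁ = 282 = a·0 + b·1 (s = 0, t = 1); each new remainder r_{k+1} = r_{k-1} − q_k·r_k inherits s_{k+1} = s_{k-1} − q_k·s_k, t_{k+1} = t_{k-1} − q_k·t_k, so r_k = a·s_k + b·t_k at every step:
  q = 2: r = 5, s = 1 − 2·0 = 1, t = 0 − 2·1 = -2  (check: 569·1 + 282·(-2) = 5)
  q = 56: r = 2, s = 0 − 56·1 = -56, t = 1 − 56·(-2) = 113  (check: 569·(-56) + 282·113 = 2)
  q = 2: r = 1, s = 1 − 2·(-56) = 113, t = -2 − 2·113 = -228  (check: 569·113 + 282·(-228) = 1)
The row with r = 1 (the gcd) gives the Bezout coefficients s = 113, t = -228.
Result: 569 · (113) + 282 · (-228) = 1.

gcd(569, 282) = 1; s = 113, t = -228 (check: 569·113 + 282·(-228) = 1).


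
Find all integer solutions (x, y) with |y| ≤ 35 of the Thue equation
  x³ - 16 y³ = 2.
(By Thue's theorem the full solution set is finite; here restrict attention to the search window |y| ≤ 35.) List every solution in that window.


The equation is x³ - 16y³ = 2. For fixed y, x³ = 16·y³ + 2, so a solution requires the RHS to be a perfect cube.
Strategy: iterate y from -35 to 35, compute RHS = 16·y³ + 2, and check whether it is a (positive or negative) perfect cube.
Check small values of y:
  y = 0: RHS = 2 is not a perfect cube.
  y = 1: RHS = 18 is not a perfect cube.
  y = -1: RHS = -14 is not a perfect cube.
  y = 2: RHS = 130 is not a perfect cube.
  y = -2: RHS = -126 is not a perfect cube.
  y = 3: RHS = 434 is not a perfect cube.
  y = -3: RHS = -430 is not a perfect cube.
Continuing the search up to |y| = 35 finds no solutions either.
No (x, y) in the scanned range satisfies the equation.

No integer solutions with |y| ≤ 35.


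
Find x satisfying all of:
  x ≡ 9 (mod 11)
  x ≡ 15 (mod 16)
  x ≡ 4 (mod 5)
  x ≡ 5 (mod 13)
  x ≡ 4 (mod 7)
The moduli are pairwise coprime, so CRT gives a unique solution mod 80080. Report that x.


Product of moduli M = 11 · 16 · 5 · 13 · 7 = 80080.
Merge one congruence at a time:
  Start: x ≡ 9 (mod 11).
  Combine with x ≡ 15 (mod 16); new modulus lcm = 176.
    Write x = 9 + 11·t and substitute into x ≡ 15 (mod 16): 11·t ≡ 15 − 9 = 6 (mod 16).
    The inverse of 11 mod 16 is 3 (since 11·3 = 33 = 2·16 + 1), so t ≡ 3·6 = 18 ≡ 2 (mod 16).
    Then x = 9 + 11·2 = 31, valid modulo lcm(11, 16) = 176: x ≡ 31 (mod 176).
  Combine with x ≡ 4 (mod 5); new modulus lcm = 880.
    Write x = 31 + 176·t and substitute into x ≡ 4 (mod 5): 176·t ≡ 4 − 31 = -27 (mod 5).
    Reduce coefficients mod 5: 1·t ≡ 3 (mod 5).
    So t ≡ 3 (mod 5).
    Then x = 31 + 176·3 = 559, valid modulo lcm(176, 5) = 880: x ≡ 559 (mod 880).
  Combine with x ≡ 5 (mod 13); new modulus lcm = 11440.
    Write x = 559 + 880·t and substitute into x ≡ 5 (mod 13): 880·t ≡ 5 − 559 = -554 (mod 13).
    Reduce coefficients mod 13: 9·t ≡ 5 (mod 13).
    The inverse of 9 mod 13 is 3 (since 9·3 = 27 = 2·13 + 1), so t ≡ 3·5 = 15 ≡ 2 (mod 13).
    Then x = 559 + 880·2 = 2319, valid modulo lcm(880, 13) = 11440: x ≡ 2319 (mod 11440).
  Combine with x ≡ 4 (mod 7); new modulus lcm = 80080.
    Write x = 2319 + 11440·t and substitute into x ≡ 4 (mod 7): 11440·t ≡ 4 − 2319 = -2315 (mod 7).
    Reduce coefficients mod 7: 2·t ≡ 2 (mod 7).
    The inverse of 2 mod 7 is 4 (since 2·4 = 8 = 1·7 + 1), so t ≡ 4·2 = 8 ≡ 1 (mod 7).
    Then x = 2319 + 11440·1 = 13759, valid modulo lcm(11440, 7) = 80080: x ≡ 13759 (mod 80080).
Verify against each original: 13759 mod 11 = 9, 13759 mod 16 = 15, 13759 mod 5 = 4, 13759 mod 13 = 5, 13759 mod 7 = 4.

x ≡ 13759 (mod 80080).


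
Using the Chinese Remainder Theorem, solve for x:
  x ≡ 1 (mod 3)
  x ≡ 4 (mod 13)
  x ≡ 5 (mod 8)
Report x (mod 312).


Moduli 3, 13, 8 are pairwise coprime; by CRT there is a unique solution modulo M = 3 · 13 · 8 = 312.
Solve pairwise, accumulating the modulus:
  Start with x ≡ 1 (mod 3).
  Combine with x ≡ 4 (mod 13): since gcd(3, 13) = 1, we get a unique residue mod 39.
    Write x = 1 + 3·t and substitute into x ≡ 4 (mod 13): 3·t ≡ 4 − 1 = 3 (mod 13).
    The inverse of 3 mod 13 is 9 (since 3·9 = 27 = 2·13 + 1), so t ≡ 9·3 = 27 ≡ 1 (mod 13).
    Then x = 1 + 3·1 = 4, valid modulo lcm(3, 13) = 39: x ≡ 4 (mod 39).
  Combine with x ≡ 5 (mod 8): since gcd(39, 8) = 1, we get a unique residue mod 312.
    Write x = 4 + 39·t and substitute into x ≡ 5 (mod 8): 39·t ≡ 5 − 4 = 1 (mod 8).
    Reduce coefficients mod 8: 7·t ≡ 1 (mod 8).
    The inverse of 7 mod 8 is 7 (since 7·7 = 49 = 6·8 + 1), so t ≡ 7·1 = 7 ≡ 7 (mod 8).
    Then x = 4 + 39·7 = 277, valid modulo lcm(39, 8) = 312: x ≡ 277 (mod 312).
Verify: 277 mod 3 = 1 ✓, 277 mod 13 = 4 ✓, 277 mod 8 = 5 ✓.

x ≡ 277 (mod 312).


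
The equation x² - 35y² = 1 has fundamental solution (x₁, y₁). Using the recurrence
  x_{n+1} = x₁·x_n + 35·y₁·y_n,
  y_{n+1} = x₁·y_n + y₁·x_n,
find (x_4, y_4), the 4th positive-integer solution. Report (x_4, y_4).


Step 1: Find the fundamental solution (x₁, y₁) of x² - 35y² = 1.
  Expand √35 as a continued fraction. a₀ = ⌊√35⌋ = 5; iterate m_{k+1} = d_k·a_k − m_k, d_{k+1} = (35 − m_{k+1}²)/d_k, a_{k+1} = ⌊(a₀ + m_{k+1})/d_{k+1}⌋ (starting m₀ = 0, d₀ = 1), with convergents p_k = a_k·p_{k-1} + p_{k-2}, q_k = a_k·q_{k-1} + q_{k-2} (p₋₁ = 1, q₋₁ = 0):
  k = 0: a₀ = 5; p₀/q₀ = 5/1; p₀² − 35·q₀² = 25 − 35 = -10.
  k = 1: m = 5, d = 10, a = ⌊(5 + 5)/10⌋ = 1; p/q = (1·5 + 1)/(1·1 + 0) = 6/1; p² − 35·q² = 36 − 35 = 1.
  The first convergent with p² − 35·q² = 1 gives the fundamental solution (x₁, y₁) = (6, 1).
Step 2: Apply the recurrence (x_{n+1}, y_{n+1}) = (x₁x_n + 35y₁y_n, x₁y_n + y₁x_n) repeatedly.
  From (x_1, y_1) = (6, 1): x_2 = 6·6 + 35·1·1 = 71; y_2 = 6·1 + 1·6 = 12.
  From (x_2, y_2) = (71, 12): x_3 = 6·71 + 35·1·12 = 846; y_3 = 6·12 + 1·71 = 143.
  From (x_3, y_3) = (846, 143): x_4 = 6·846 + 35·1·143 = 10081; y_4 = 6·143 + 1·846 = 1704.
Step 3: Verify x_4² - 35·y_4² = 101626561 - 101626560 = 1 (should be 1). ✓

(x_1, y_1) = (6, 1); (x_4, y_4) = (10081, 1704).


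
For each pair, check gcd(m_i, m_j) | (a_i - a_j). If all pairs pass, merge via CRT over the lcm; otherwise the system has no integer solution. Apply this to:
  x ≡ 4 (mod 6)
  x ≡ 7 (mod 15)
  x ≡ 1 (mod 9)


Moduli 6, 15, 9 are not pairwise coprime, so CRT works modulo lcm(m_i) when all pairwise compatibility conditions hold.
Pairwise compatibility: gcd(m_i, m_j) must divide a_i - a_j for every pair.
Merge one congruence at a time:
  Start: x ≡ 4 (mod 6).
  Combine with x ≡ 7 (mod 15): gcd(6, 15) = 3; 7 - 4 = 3, which IS divisible by 3, so compatible.
    Write x = 4 + 6·t and substitute into x ≡ 7 (mod 15): 6·t ≡ 7 − 4 = 3 (mod 15).
    Divide the congruence (and modulus) by g = 3: 2·t ≡ 1 (mod 5).
    The inverse of 2 mod 5 is 3 (since 2·3 = 6 = 1·5 + 1), so t ≡ 3·1 = 3 ≡ 3 (mod 5).
    Then x = 4 + 6·3 = 22, valid modulo lcm(6, 15) = 30: x ≡ 22 (mod 30).
  Combine with x ≡ 1 (mod 9): gcd(30, 9) = 3; 1 - 22 = -21, which IS divisible by 3, so compatible.
    Write x = 22 + 30·t and substitute into x ≡ 1 (mod 9): 30·t ≡ 1 − 22 = -21 (mod 9).
    Divide the congruence (and modulus) by g = 3: 10·t ≡ -7 (mod 3).
    Reduce coefficients mod 3: 1·t ≡ 2 (mod 3).
    So t ≡ 2 (mod 3).
    Then x = 22 + 30·2 = 82, valid modulo lcm(30, 9) = 90: x ≡ 82 (mod 90).
Verify: 82 mod 6 = 4, 82 mod 15 = 7, 82 mod 9 = 1.

x ≡ 82 (mod 90).


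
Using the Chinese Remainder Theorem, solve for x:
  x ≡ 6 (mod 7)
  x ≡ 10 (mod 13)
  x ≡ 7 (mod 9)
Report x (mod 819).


Moduli 7, 13, 9 are pairwise coprime; by CRT there is a unique solution modulo M = 7 · 13 · 9 = 819.
Solve pairwise, accumulating the modulus:
  Start with x ≡ 6 (mod 7).
  Combine with x ≡ 10 (mod 13): since gcd(7, 13) = 1, we get a unique residue mod 91.
    Write x = 6 + 7·t and substitute into x ≡ 10 (mod 13): 7·t ≡ 10 − 6 = 4 (mod 13).
    The inverse of 7 mod 13 is 2 (since 7·2 = 14 = 1·13 + 1), so t ≡ 2·4 = 8 ≡ 8 (mod 13).
    Then x = 6 + 7·8 = 62, valid modulo lcm(7, 13) = 91: x ≡ 62 (mod 91).
  Combine with x ≡ 7 (mod 9): since gcd(91, 9) = 1, we get a unique residue mod 819.
    Write x = 62 + 91·t and substitute into x ≡ 7 (mod 9): 91·t ≡ 7 − 62 = -55 (mod 9).
    Reduce coefficients mod 9: 1·t ≡ 8 (mod 9).
    So t ≡ 8 (mod 9).
    Then x = 62 + 91·8 = 790, valid modulo lcm(91, 9) = 819: x ≡ 790 (mod 819).
Verify: 790 mod 7 = 6 ✓, 790 mod 13 = 10 ✓, 790 mod 9 = 7 ✓.

x ≡ 790 (mod 819).


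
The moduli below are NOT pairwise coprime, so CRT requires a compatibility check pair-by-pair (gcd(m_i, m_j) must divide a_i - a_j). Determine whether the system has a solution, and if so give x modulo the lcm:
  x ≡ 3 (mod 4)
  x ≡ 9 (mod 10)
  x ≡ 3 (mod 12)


Moduli 4, 10, 12 are not pairwise coprime, so CRT works modulo lcm(m_i) when all pairwise compatibility conditions hold.
Pairwise compatibility: gcd(m_i, m_j) must divide a_i - a_j for every pair.
Merge one congruence at a time:
  Start: x ≡ 3 (mod 4).
  Combine with x ≡ 9 (mod 10): gcd(4, 10) = 2; 9 - 3 = 6, which IS divisible by 2, so compatible.
    Write x = 3 + 4·t and substitute into x ≡ 9 (mod 10): 4·t ≡ 9 − 3 = 6 (mod 10).
    Divide the congruence (and modulus) by g = 2: 2·t ≡ 3 (mod 5).
    The inverse of 2 mod 5 is 3 (since 2·3 = 6 = 1·5 + 1), so t ≡ 3·3 = 9 ≡ 4 (mod 5).
    Then x = 3 + 4·4 = 19, valid modulo lcm(4, 10) = 20: x ≡ 19 (mod 20).
  Combine with x ≡ 3 (mod 12): gcd(20, 12) = 4; 3 - 19 = -16, which IS divisible by 4, so compatible.
    Write x = 19 + 20·t and substitute into x ≡ 3 (mod 12): 20·t ≡ 3 − 19 = -16 (mod 12).
    Divide the congruence (and modulus) by g = 4: 5·t ≡ -4 (mod 3).
    Reduce coefficients mod 3: 2·t ≡ 2 (mod 3).
    The inverse of 2 mod 3 is 2 (since 2·2 = 4 = 1·3 + 1), so t ≡ 2·2 = 4 ≡ 1 (mod 3).
    Then x = 19 + 20·1 = 39, valid modulo lcm(20, 12) = 60: x ≡ 39 (mod 60).
Verify: 39 mod 4 = 3, 39 mod 10 = 9, 39 mod 12 = 3.

x ≡ 39 (mod 60).


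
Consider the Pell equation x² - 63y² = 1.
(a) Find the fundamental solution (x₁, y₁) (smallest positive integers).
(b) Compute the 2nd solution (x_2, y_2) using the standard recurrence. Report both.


Step 1: Find the fundamental solution (x₁, y₁) of x² - 63y² = 1.
  Expand √63 as a continued fraction. a₀ = ⌊√63⌋ = 7; iterate m_{k+1} = d_k·a_k − m_k, d_{k+1} = (63 − m_{k+1}²)/d_k, a_{k+1} = ⌊(a₀ + m_{k+1})/d_{k+1}⌋ (starting m₀ = 0, d₀ = 1), with convergents p_k = a_k·p_{k-1} + p_{k-2}, q_k = a_k·q_{k-1} + q_{k-2} (p₋₁ = 1, q₋₁ = 0):
  k = 0: a₀ = 7; p₀/q₀ = 7/1; p₀² − 63·q₀² = 49 − 63 = -14.
  k = 1: m = 7, d = 14, a = ⌊(7 + 7)/14⌋ = 1; p/q = (1·7 + 1)/(1·1 + 0) = 8/1; p² − 63·q² = 64 − 63 = 1.
  The first convergent with p² − 63·q² = 1 gives the fundamental solution (x₁, y₁) = (8, 1).
Step 2: Apply the recurrence (x_{n+1}, y_{n+1}) = (x₁x_n + 63y₁y_n, x₁y_n + y₁x_n) repeatedly.
  From (x_1, y_1) = (8, 1): x_2 = 8·8 + 63·1·1 = 127; y_2 = 8·1 + 1·8 = 16.
Step 3: Verify x_2² - 63·y_2² = 16129 - 16128 = 1 (should be 1). ✓

(x_1, y_1) = (8, 1); (x_2, y_2) = (127, 16).


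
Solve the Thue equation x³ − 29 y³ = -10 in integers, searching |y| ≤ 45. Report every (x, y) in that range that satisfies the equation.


The equation is x³ - 29y³ = -10. For fixed y, x³ = 29·y³ − 10, so a solution requires the RHS to be a perfect cube.
Strategy: iterate y from -45 to 45, compute RHS = 29·y³ − 10, and check whether it is a (positive or negative) perfect cube.
Check small values of y:
  y = 0: RHS = -10 is not a perfect cube.
  y = 1: RHS = 19 is not a perfect cube.
  y = -1: RHS = -39 is not a perfect cube.
  y = 2: RHS = 222 is not a perfect cube.
  y = -2: RHS = -242 is not a perfect cube.
  y = 3: RHS = 773 is not a perfect cube.
  y = -3: RHS = -793 is not a perfect cube.
Continuing the search up to |y| = 45 finds no solutions either.
No (x, y) in the scanned range satisfies the equation.

No integer solutions with |y| ≤ 45.


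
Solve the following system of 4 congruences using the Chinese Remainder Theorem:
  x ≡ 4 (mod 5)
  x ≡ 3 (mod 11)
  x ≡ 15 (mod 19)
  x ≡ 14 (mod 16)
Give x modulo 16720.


Product of moduli M = 5 · 11 · 19 · 16 = 16720.
Merge one congruence at a time:
  Start: x ≡ 4 (mod 5).
  Combine with x ≡ 3 (mod 11); new modulus lcm = 55.
    Write x = 4 + 5·t and substitute into x ≡ 3 (mod 11): 5·t ≡ 3 − 4 = -1 (mod 11).
    Reduce coefficients mod 11: 5·t ≡ 10 (mod 11).
    The inverse of 5 mod 11 is 9 (since 5·9 = 45 = 4·11 + 1), so t ≡ 9·10 = 90 ≡ 2 (mod 11).
    Then x = 4 + 5·2 = 14, valid modulo lcm(5, 11) = 55: x ≡ 14 (mod 55).
  Combine with x ≡ 15 (mod 19); new modulus lcm = 1045.
    Write x = 14 + 55·t and substitute into x ≡ 15 (mod 19): 55·t ≡ 15 − 14 = 1 (mod 19).
    Reduce coefficients mod 19: 17·t ≡ 1 (mod 19).
    The inverse of 17 mod 19 is 9 (since 17·9 = 153 = 8·19 + 1), so t ≡ 9·1 = 9 ≡ 9 (mod 19).
    Then x = 14 + 55·9 = 509, valid modulo lcm(55, 19) = 1045: x ≡ 509 (mod 1045).
  Combine with x ≡ 14 (mod 16); new modulus lcm = 16720.
    Write x = 509 + 1045·t and substitute into x ≡ 14 (mod 16): 1045·t ≡ 14 − 509 = -495 (mod 16).
    Reduce coefficients mod 16: 5·t ≡ 1 (mod 16).
    The inverse of 5 mod 16 is 13 (since 5·13 = 65 = 4·16 + 1), so t ≡ 13·1 = 13 ≡ 13 (mod 16).
    Then x = 509 + 1045·13 = 14094, valid modulo lcm(1045, 16) = 16720: x ≡ 14094 (mod 16720).
Verify against each original: 14094 mod 5 = 4, 14094 mod 11 = 3, 14094 mod 19 = 15, 14094 mod 16 = 14.

x ≡ 14094 (mod 16720).


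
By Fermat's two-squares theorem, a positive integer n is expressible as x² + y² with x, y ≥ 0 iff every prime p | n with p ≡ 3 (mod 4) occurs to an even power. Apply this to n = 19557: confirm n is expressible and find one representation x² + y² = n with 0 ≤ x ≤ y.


Step 1: Factor n = 19557 = 3^2 · 41 · 53.
Step 2: Check the mod-4 condition on each prime factor: 3 ≡ 3 (mod 4), exponent 2 (must be even); 41 ≡ 1 (mod 4), exponent 1; 53 ≡ 1 (mod 4), exponent 1.
All primes ≡ 3 (mod 4) appear to even exponent (or don't appear), so by the two-squares theorem n IS expressible as a sum of two squares.
Step 3: Build a representation. Group n = k² · m with k = 3 and m = 41 · 53 = 2173 (a product of primes ≡ 1 (mod 4)); a representation of m scales to one of n via (k·x)² + (k·y)² = k²(x² + y²). Each prime p ≡ 1 (mod 4) is itself a sum of two squares; find a² by testing p − a² for a perfect square:
  41: 41 − 1² = 40, 41 − 2² = 37, 41 − 3² = 32, 41 − 4² = 25 = 5² ⇒ 41 = 4² + 5².
  53: 53 − 1² = 52, 53 − 2² = 49 = 7² ⇒ 53 = 2² + 7².
  Combine using the Brahmagupta–Fibonacci identity (a² + b²)(c² + d²) = (ac − bd)² + (ad + bc)² = (ac + bd)² + (ad − bc)²:
  41 · 53 = 2173: from (4² + 5²)(2² + 7²), take (4·2 − 5·7, 4·7 + 5·2) = (8 − 35, 28 + 10) = (-27, 38); dropping signs (only squares matter) gives (27, 38); check 27² + 38² = 729 + 1444 = 2173 ✓.
  Scale by k = 3: (3·27, 3·38) = (81, 114).
Step 4: Order so x ≤ y and verify: 81² + 114² = 6561 + 12996 = 19557 = n. ✓

n = 19557 = 81² + 114² (one valid representation with x ≤ y).


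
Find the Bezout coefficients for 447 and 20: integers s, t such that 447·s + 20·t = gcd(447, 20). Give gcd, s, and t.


Euclidean algorithm on (447, 20) — divide until remainder is 0:
  447 = 22 · 20 + 7
  20 = 2 · 7 + 6
  7 = 1 · 6 + 1
  6 = 6 · 1 + 0
gcd(447, 20) = 1.
Track Bezout coefficients alongside the remainders: start with r₀ = 447 = a·1 + b·0 (s = 1, t = 0) and r₁ = 20 = a·0 + b·1 (s = 0, t = 1); each new remainder r_{k+1} = r_{k-1} − q_k·r_k inherits s_{k+1} = s_{k-1} − q_k·s_k, t_{k+1} = t_{k-1} − q_k·t_k, so r_k = a·s_k + b·t_k at every step:
  q = 22: r = 7, s = 1 − 22·0 = 1, t = 0 − 22·1 = -22  (check: 447·1 + 20·(-22) = 7)
  q = 2: r = 6, s = 0 − 2·1 = -2, t = 1 − 2·(-22) = 45  (check: 447·(-2) + 20·45 = 6)
  q = 1: r = 1, s = 1 − 1·(-2) = 3, t = -22 − 1·45 = -67  (check: 447·3 + 20·(-67) = 1)
The row with r = 1 (the gcd) gives the Bezout coefficients s = 3, t = -67.
Result: 447 · (3) + 20 · (-67) = 1.

gcd(447, 20) = 1; s = 3, t = -67 (check: 447·3 + 20·(-67) = 1).


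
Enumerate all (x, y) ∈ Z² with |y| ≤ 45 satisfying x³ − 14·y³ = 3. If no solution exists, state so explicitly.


The equation is x³ - 14y³ = 3. For fixed y, x³ = 14·y³ + 3, so a solution requires the RHS to be a perfect cube.
Strategy: iterate y from -45 to 45, compute RHS = 14·y³ + 3, and check whether it is a (positive or negative) perfect cube.
Check small values of y:
  y = 0: RHS = 3 is not a perfect cube.
  y = 1: RHS = 17 is not a perfect cube.
  y = -1: RHS = -11 is not a perfect cube.
  y = 2: RHS = 115 is not a perfect cube.
  y = -2: RHS = -109 is not a perfect cube.
  y = 3: RHS = 381 is not a perfect cube.
  y = -3: RHS = -375 is not a perfect cube.
Continuing the search up to |y| = 45 finds no solutions either.
No (x, y) in the scanned range satisfies the equation.

No integer solutions with |y| ≤ 45.


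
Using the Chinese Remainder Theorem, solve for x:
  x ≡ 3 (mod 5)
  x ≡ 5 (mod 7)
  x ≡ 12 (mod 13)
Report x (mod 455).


Moduli 5, 7, 13 are pairwise coprime; by CRT there is a unique solution modulo M = 5 · 7 · 13 = 455.
Solve pairwise, accumulating the modulus:
  Start with x ≡ 3 (mod 5).
  Combine with x ≡ 5 (mod 7): since gcd(5, 7) = 1, we get a unique residue mod 35.
    Write x = 3 + 5·t and substitute into x ≡ 5 (mod 7): 5·t ≡ 5 − 3 = 2 (mod 7).
    The inverse of 5 mod 7 is 3 (since 5·3 = 15 = 2·7 + 1), so t ≡ 3·2 = 6 ≡ 6 (mod 7).
    Then x = 3 + 5·6 = 33, valid modulo lcm(5, 7) = 35: x ≡ 33 (mod 35).
  Combine with x ≡ 12 (mod 13): since gcd(35, 13) = 1, we get a unique residue mod 455.
    Write x = 33 + 35·t and substitute into x ≡ 12 (mod 13): 35·t ≡ 12 − 33 = -21 (mod 13).
    Reduce coefficients mod 13: 9·t ≡ 5 (mod 13).
    The inverse of 9 mod 13 is 3 (since 9·3 = 27 = 2·13 + 1), so t ≡ 3·5 = 15 ≡ 2 (mod 13).
    Then x = 33 + 35·2 = 103, valid modulo lcm(35, 13) = 455: x ≡ 103 (mod 455).
Verify: 103 mod 5 = 3 ✓, 103 mod 7 = 5 ✓, 103 mod 13 = 12 ✓.

x ≡ 103 (mod 455).


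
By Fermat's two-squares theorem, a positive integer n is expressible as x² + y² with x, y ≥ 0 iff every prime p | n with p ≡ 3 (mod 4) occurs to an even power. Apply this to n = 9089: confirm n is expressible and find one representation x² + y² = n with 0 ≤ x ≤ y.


Step 1: Factor n = 9089 = 61 · 149.
Step 2: Check the mod-4 condition on each prime factor: 61 ≡ 1 (mod 4), exponent 1; 149 ≡ 1 (mod 4), exponent 1.
All primes ≡ 3 (mod 4) appear to even exponent (or don't appear), so by the two-squares theorem n IS expressible as a sum of two squares.
Step 3: Build a representation. Here n = 61 · 149 is a product of primes ≡ 1 (mod 4). Each prime p ≡ 1 (mod 4) is itself a sum of two squares; find a² by testing p − a² for a perfect square:
  61: 61 − 1² = 60, 61 − 2² = 57, 61 − 3² = 52, 61 − 4² = 45, 61 − 5² = 36 = 6² ⇒ 61 = 5² + 6².
  149: 149 − 1² = 148, 149 − 2² = 145, 149 − 3² = 140, 149 − 4² = 133, 149 − 5² = 124, 149 − 6² = 113, 149 − 7² = 100 = 10² ⇒ 149 = 7² + 10².
  Combine using the Brahmagupta–Fibonacci identity (a² + b²)(c² + d²) = (ac − bd)² + (ad + bc)² = (ac + bd)² + (ad − bc)²:
  61 · 149 = 9089: from (5² + 6²)(7² + 10²), take (5·7 − 6·10, 5·10 + 6·7) = (35 − 60, 50 + 42) = (-25, 92); dropping signs (only squares matter) gives (25, 92); check 25² + 92² = 625 + 8464 = 9089 ✓.
Step 4: Order so x ≤ y and verify: 25² + 92² = 625 + 8464 = 9089 = n. ✓

n = 9089 = 25² + 92² (one valid representation with x ≤ y).


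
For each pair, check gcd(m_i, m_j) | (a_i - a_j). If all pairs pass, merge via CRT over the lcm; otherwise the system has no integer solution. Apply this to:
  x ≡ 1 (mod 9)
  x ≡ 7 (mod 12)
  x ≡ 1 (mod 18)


Moduli 9, 12, 18 are not pairwise coprime, so CRT works modulo lcm(m_i) when all pairwise compatibility conditions hold.
Pairwise compatibility: gcd(m_i, m_j) must divide a_i - a_j for every pair.
Merge one congruence at a time:
  Start: x ≡ 1 (mod 9).
  Combine with x ≡ 7 (mod 12): gcd(9, 12) = 3; 7 - 1 = 6, which IS divisible by 3, so compatible.
    Write x = 1 + 9·t and substitute into x ≡ 7 (mod 12): 9·t ≡ 7 − 1 = 6 (mod 12).
    Divide the congruence (and modulus) by g = 3: 3·t ≡ 2 (mod 4).
    The inverse of 3 mod 4 is 3 (since 3·3 = 9 = 2·4 + 1), so t ≡ 3·2 = 6 ≡ 2 (mod 4).
    Then x = 1 + 9·2 = 19, valid modulo lcm(9, 12) = 36: x ≡ 19 (mod 36).
  Combine with x ≡ 1 (mod 18): gcd(36, 18) = 18; 1 - 19 = -18, which IS divisible by 18, so compatible.
    Write x = 19 + 36·t and substitute into x ≡ 1 (mod 18): 36·t ≡ 1 − 19 = -18 (mod 18).
    Divide the congruence (and modulus) by g = 18: 2·t ≡ -1 (mod 1).
    Modulo 1 every t works; take t = 0.
    Then x = 19 + 36·0 = 19, valid modulo lcm(36, 18) = 36: x ≡ 19 (mod 36).
Verify: 19 mod 9 = 1, 19 mod 12 = 7, 19 mod 18 = 1.

x ≡ 19 (mod 36).


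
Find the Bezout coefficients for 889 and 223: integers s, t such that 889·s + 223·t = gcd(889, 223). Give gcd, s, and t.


Euclidean algorithm on (889, 223) — divide until remainder is 0:
  889 = 3 · 223 + 220
  223 = 1 · 220 + 3
  220 = 73 · 3 + 1
  3 = 3 · 1 + 0
gcd(889, 223) = 1.
Track Bezout coefficients alongside the remainders: start with r₀ = 889 = a·1 + b·0 (s = 1, t = 0) and r₁ = 223 = a·0 + b·1 (s = 0, t = 1); each new remainder r_{k+1} = r_{k-1} − q_k·r_k inherits s_{k+1} = s_{k-1} − q_k·s_k, t_{k+1} = t_{k-1} − q_k·t_k, so r_k = a·s_k + b·t_k at every step:
  q = 3: r = 220, s = 1 − 3·0 = 1, t = 0 − 3·1 = -3  (check: 889·1 + 223·(-3) = 220)
  q = 1: r = 3, s = 0 − 1·1 = -1, t = 1 − 1·(-3) = 4  (check: 889·(-1) + 223·4 = 3)
  q = 73: r = 1, s = 1 − 73·(-1) = 74, t = -3 − 73·4 = -295  (check: 889·74 + 223·(-295) = 1)
The row with r = 1 (the gcd) gives the Bezout coefficients s = 74, t = -295.
Result: 889 · (74) + 223 · (-295) = 1.

gcd(889, 223) = 1; s = 74, t = -295 (check: 889·74 + 223·(-295) = 1).


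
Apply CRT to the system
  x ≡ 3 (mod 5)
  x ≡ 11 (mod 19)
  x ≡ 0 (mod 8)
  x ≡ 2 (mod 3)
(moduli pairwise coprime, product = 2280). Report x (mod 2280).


Product of moduli M = 5 · 19 · 8 · 3 = 2280.
Merge one congruence at a time:
  Start: x ≡ 3 (mod 5).
  Combine with x ≡ 11 (mod 19); new modulus lcm = 95.
    Write x = 3 + 5·t and substitute into x ≡ 11 (mod 19): 5·t ≡ 11 − 3 = 8 (mod 19).
    The inverse of 5 mod 19 is 4 (since 5·4 = 20 = 1·19 + 1), so t ≡ 4·8 = 32 ≡ 13 (mod 19).
    Then x = 3 + 5·13 = 68, valid modulo lcm(5, 19) = 95: x ≡ 68 (mod 95).
  Combine with x ≡ 0 (mod 8); new modulus lcm = 760.
    Write x = 68 + 95·t and substitute into x ≡ 0 (mod 8): 95·t ≡ 0 − 68 = -68 (mod 8).
    Reduce coefficients mod 8: 7·t ≡ 4 (mod 8).
    The inverse of 7 mod 8 is 7 (since 7·7 = 49 = 6·8 + 1), so t ≡ 7·4 = 28 ≡ 4 (mod 8).
    Then x = 68 + 95·4 = 448, valid modulo lcm(95, 8) = 760: x ≡ 448 (mod 760).
  Combine with x ≡ 2 (mod 3); new modulus lcm = 2280.
    Write x = 448 + 760·t and substitute into x ≡ 2 (mod 3): 760·t ≡ 2 − 448 = -446 (mod 3).
    Reduce coefficients mod 3: 1·t ≡ 1 (mod 3).
    So t ≡ 1 (mod 3).
    Then x = 448 + 760·1 = 1208, valid modulo lcm(760, 3) = 2280: x ≡ 1208 (mod 2280).
Verify against each original: 1208 mod 5 = 3, 1208 mod 19 = 11, 1208 mod 8 = 0, 1208 mod 3 = 2.

x ≡ 1208 (mod 2280).


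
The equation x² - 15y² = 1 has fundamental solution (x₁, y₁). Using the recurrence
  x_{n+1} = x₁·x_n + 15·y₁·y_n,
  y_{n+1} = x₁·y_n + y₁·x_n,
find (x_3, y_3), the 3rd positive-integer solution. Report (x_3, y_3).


Step 1: Find the fundamental solution (x₁, y₁) of x² - 15y² = 1.
  Expand √15 as a continued fraction. a₀ = ⌊√15⌋ = 3; iterate m_{k+1} = d_k·a_k − m_k, d_{k+1} = (15 − m_{k+1}²)/d_k, a_{k+1} = ⌊(a₀ + m_{k+1})/d_{k+1}⌋ (starting m₀ = 0, d₀ = 1), with convergents p_k = a_k·p_{k-1} + p_{k-2}, q_k = a_k·q_{k-1} + q_{k-2} (p₋₁ = 1, q₋₁ = 0):
  k = 0: a₀ = 3; p₀/q₀ = 3/1; p₀² − 15·q₀² = 9 − 15 = -6.
  k = 1: m = 3, d = 6, a = ⌊(3 + 3)/6⌋ = 1; p/q = (1·3 + 1)/(1·1 + 0) = 4/1; p² − 15·q² = 16 − 15 = 1.
  The first convergent with p² − 15·q² = 1 gives the fundamental solution (x₁, y₁) = (4, 1).
Step 2: Apply the recurrence (x_{n+1}, y_{n+1}) = (x₁x_n + 15y₁y_n, x₁y_n + y₁x_n) repeatedly.
  From (x_1, y_1) = (4, 1): x_2 = 4·4 + 15·1·1 = 31; y_2 = 4·1 + 1·4 = 8.
  From (x_2, y_2) = (31, 8): x_3 = 4·31 + 15·1·8 = 244; y_3 = 4·8 + 1·31 = 63.
Step 3: Verify x_3² - 15·y_3² = 59536 - 59535 = 1 (should be 1). ✓

(x_1, y_1) = (4, 1); (x_3, y_3) = (244, 63).


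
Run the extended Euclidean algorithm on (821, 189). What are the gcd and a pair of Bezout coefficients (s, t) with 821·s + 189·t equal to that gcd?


Euclidean algorithm on (821, 189) — divide until remainder is 0:
  821 = 4 · 189 + 65
  189 = 2 · 65 + 59
  65 = 1 · 59 + 6
  59 = 9 · 6 + 5
  6 = 1 · 5 + 1
  5 = 5 · 1 + 0
gcd(821, 189) = 1.
Track Bezout coefficients alongside the remainders: start with r₀ = 821 = a·1 + b·0 (s = 1, t = 0) and r₁ = 189 = a·0 + b·1 (s = 0, t = 1); each new remainder r_{k+1} = r_{k-1} − q_k·r_k inherits s_{k+1} = s_{k-1} − q_k·s_k, t_{k+1} = t_{k-1} − q_k·t_k, so r_k = a·s_k + b·t_k at every step:
  q = 4: r = 65, s = 1 − 4·0 = 1, t = 0 − 4·1 = -4  (check: 821·1 + 189·(-4) = 65)
  q = 2: r = 59, s = 0 − 2·1 = -2, t = 1 − 2·(-4) = 9  (check: 821·(-2) + 189·9 = 59)
  q = 1: r = 6, s = 1 − 1·(-2) = 3, t = -4 − 1·9 = -13  (check: 821·3 + 189·(-13) = 6)
  q = 9: r = 5, s = -2 − 9·3 = -29, t = 9 − 9·(-13) = 126  (check: 821·(-29) + 189·126 = 5)
  q = 1: r = 1, s = 3 − 1·(-29) = 32, t = -13 − 1·126 = -139  (check: 821·32 + 189·(-139) = 1)
The row with r = 1 (the gcd) gives the Bezout coefficients s = 32, t = -139.
Result: 821 · (32) + 189 · (-139) = 1.

gcd(821, 189) = 1; s = 32, t = -139 (check: 821·32 + 189·(-139) = 1).


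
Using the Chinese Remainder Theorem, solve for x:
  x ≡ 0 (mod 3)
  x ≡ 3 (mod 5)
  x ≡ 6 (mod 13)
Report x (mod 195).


Moduli 3, 5, 13 are pairwise coprime; by CRT there is a unique solution modulo M = 3 · 5 · 13 = 195.
Solve pairwise, accumulating the modulus:
  Start with x ≡ 0 (mod 3).
  Combine with x ≡ 3 (mod 5): since gcd(3, 5) = 1, we get a unique residue mod 15.
    Write x = 0 + 3·t and substitute into x ≡ 3 (mod 5): 3·t ≡ 3 − 0 = 3 (mod 5).
    The inverse of 3 mod 5 is 2 (since 3·2 = 6 = 1·5 + 1), so t ≡ 2·3 = 6 ≡ 1 (mod 5).
    Then x = 0 + 3·1 = 3, valid modulo lcm(3, 5) = 15: x ≡ 3 (mod 15).
  Combine with x ≡ 6 (mod 13): since gcd(15, 13) = 1, we get a unique residue mod 195.
    Write x = 3 + 15·t and substitute into x ≡ 6 (mod 13): 15·t ≡ 6 − 3 = 3 (mod 13).
    Reduce coefficients mod 13: 2·t ≡ 3 (mod 13).
    The inverse of 2 mod 13 is 7 (since 2·7 = 14 = 1·13 + 1), so t ≡ 7·3 = 21 ≡ 8 (mod 13).
    Then x = 3 + 15·8 = 123, valid modulo lcm(15, 13) = 195: x ≡ 123 (mod 195).
Verify: 123 mod 3 = 0 ✓, 123 mod 5 = 3 ✓, 123 mod 13 = 6 ✓.

x ≡ 123 (mod 195).


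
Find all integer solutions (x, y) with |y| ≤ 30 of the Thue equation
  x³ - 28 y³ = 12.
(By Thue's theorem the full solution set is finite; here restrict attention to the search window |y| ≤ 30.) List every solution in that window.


The equation is x³ - 28y³ = 12. For fixed y, x³ = 28·y³ + 12, so a solution requires the RHS to be a perfect cube.
Strategy: iterate y from -30 to 30, compute RHS = 28·y³ + 12, and check whether it is a (positive or negative) perfect cube.
Check small values of y:
  y = 0: RHS = 12 is not a perfect cube.
  y = 1: RHS = 40 is not a perfect cube.
  y = -1: RHS = -16 is not a perfect cube.
  y = 2: RHS = 236 is not a perfect cube.
  y = -2: RHS = -212 is not a perfect cube.
  y = 3: RHS = 768 is not a perfect cube.
  y = -3: RHS = -744 is not a perfect cube.
Continuing the search up to |y| = 30 finds no solutions either.
No (x, y) in the scanned range satisfies the equation.

No integer solutions with |y| ≤ 30.


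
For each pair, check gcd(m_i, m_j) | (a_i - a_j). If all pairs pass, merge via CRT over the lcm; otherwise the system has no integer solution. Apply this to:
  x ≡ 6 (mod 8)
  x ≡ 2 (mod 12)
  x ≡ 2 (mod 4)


Moduli 8, 12, 4 are not pairwise coprime, so CRT works modulo lcm(m_i) when all pairwise compatibility conditions hold.
Pairwise compatibility: gcd(m_i, m_j) must divide a_i - a_j for every pair.
Merge one congruence at a time:
  Start: x ≡ 6 (mod 8).
  Combine with x ≡ 2 (mod 12): gcd(8, 12) = 4; 2 - 6 = -4, which IS divisible by 4, so compatible.
    Write x = 6 + 8·t and substitute into x ≡ 2 (mod 12): 8·t ≡ 2 − 6 = -4 (mod 12).
    Divide the congruence (and modulus) by g = 4: 2·t ≡ -1 (mod 3).
    Reduce coefficients mod 3: 2·t ≡ 2 (mod 3).
    The inverse of 2 mod 3 is 2 (since 2·2 = 4 = 1·3 + 1), so t ≡ 2·2 = 4 ≡ 1 (mod 3).
    Then x = 6 + 8·1 = 14, valid modulo lcm(8, 12) = 24: x ≡ 14 (mod 24).
  Combine with x ≡ 2 (mod 4): gcd(24, 4) = 4; 2 - 14 = -12, which IS divisible by 4, so compatible.
    Write x = 14 + 24·t and substitute into x ≡ 2 (mod 4): 24·t ≡ 2 − 14 = -12 (mod 4).
    Divide the congruence (and modulus) by g = 4: 6·t ≡ -3 (mod 1).
    Modulo 1 every t works; take t = 0.
    Then x = 14 + 24·0 = 14, valid modulo lcm(24, 4) = 24: x ≡ 14 (mod 24).
Verify: 14 mod 8 = 6, 14 mod 12 = 2, 14 mod 4 = 2.

x ≡ 14 (mod 24).


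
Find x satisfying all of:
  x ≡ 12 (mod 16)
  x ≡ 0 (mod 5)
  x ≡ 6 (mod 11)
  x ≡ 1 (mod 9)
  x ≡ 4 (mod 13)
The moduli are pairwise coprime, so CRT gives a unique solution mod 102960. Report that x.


Product of moduli M = 16 · 5 · 11 · 9 · 13 = 102960.
Merge one congruence at a time:
  Start: x ≡ 12 (mod 16).
  Combine with x ≡ 0 (mod 5); new modulus lcm = 80.
    Write x = 12 + 16·t and substitute into x ≡ 0 (mod 5): 16·t ≡ 0 − 12 = -12 (mod 5).
    Reduce coefficients mod 5: 1·t ≡ 3 (mod 5).
    So t ≡ 3 (mod 5).
    Then x = 12 + 16·3 = 60, valid modulo lcm(16, 5) = 80: x ≡ 60 (mod 80).
  Combine with x ≡ 6 (mod 11); new modulus lcm = 880.
    Write x = 60 + 80·t and substitute into x ≡ 6 (mod 11): 80·t ≡ 6 − 60 = -54 (mod 11).
    Reduce coefficients mod 11: 3·t ≡ 1 (mod 11).
    The inverse of 3 mod 11 is 4 (since 3·4 = 12 = 1·11 + 1), so t ≡ 4·1 = 4 ≡ 4 (mod 11).
    Then x = 60 + 80·4 = 380, valid modulo lcm(80, 11) = 880: x ≡ 380 (mod 880).
  Combine with x ≡ 1 (mod 9); new modulus lcm = 7920.
    Write x = 380 + 880·t and substitute into x ≡ 1 (mod 9): 880·t ≡ 1 − 380 = -379 (mod 9).
    Reduce coefficients mod 9: 7·t ≡ 8 (mod 9).
    The inverse of 7 mod 9 is 4 (since 7·4 = 28 = 3·9 + 1), so t ≡ 4·8 = 32 ≡ 5 (mod 9).
    Then x = 380 + 880·5 = 4780, valid modulo lcm(880, 9) = 7920: x ≡ 4780 (mod 7920).
  Combine with x ≡ 4 (mod 13); new modulus lcm = 102960.
    Write x = 4780 + 7920·t and substitute into x ≡ 4 (mod 13): 7920·t ≡ 4 − 4780 = -4776 (mod 13).
    Reduce coefficients mod 13: 3·t ≡ 8 (mod 13).
    The inverse of 3 mod 13 is 9 (since 3·9 = 27 = 2·13 + 1), so t ≡ 9·8 = 72 ≡ 7 (mod 13).
    Then x = 4780 + 7920·7 = 60220, valid modulo lcm(7920, 13) = 102960: x ≡ 60220 (mod 102960).
Verify against each original: 60220 mod 16 = 12, 60220 mod 5 = 0, 60220 mod 11 = 6, 60220 mod 9 = 1, 60220 mod 13 = 4.

x ≡ 60220 (mod 102960).


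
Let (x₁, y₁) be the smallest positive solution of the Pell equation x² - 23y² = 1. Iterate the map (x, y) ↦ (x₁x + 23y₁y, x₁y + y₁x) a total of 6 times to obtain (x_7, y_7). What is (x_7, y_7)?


Step 1: Find the fundamental solution (x₁, y₁) of x² - 23y² = 1.
  Expand √23 as a continued fraction. a₀ = ⌊√23⌋ = 4; iterate m_{k+1} = d_k·a_k − m_k, d_{k+1} = (23 − m_{k+1}²)/d_k, a_{k+1} = ⌊(a₀ + m_{k+1})/d_{k+1}⌋ (starting m₀ = 0, d₀ = 1), with convergents p_k = a_k·p_{k-1} + p_{k-2}, q_k = a_k·q_{k-1} + q_{k-2} (p₋₁ = 1, q₋₁ = 0):
  k = 0: a₀ = 4; p₀/q₀ = 4/1; p₀² − 23·q₀² = 16 − 23 = -7.
  k = 1: m = 4, d = 7, a = ⌊(4 + 4)/7⌋ = 1; p/q = (1·4 + 1)/(1·1 + 0) = 5/1; p² − 23·q² = 25 − 23 = 2.
  k = 2: m = 3, d = 2, a = ⌊(4 + 3)/2⌋ = 3; p/q = (3·5 + 4)/(3·1 + 1) = 19/4; p² − 23·q² = 361 − 368 = -7.
  k = 3: m = 3, d = 7, a = ⌊(4 + 3)/7⌋ = 1; p/q = (1·19 + 5)/(1·4 + 1) = 24/5; p² − 23·q² = 576 − 575 = 1.
  The first convergent with p² − 23·q² = 1 gives the fundamental solution (x₁, y₁) = (24, 5).
Step 2: Apply the recurrence (x_{n+1}, y_{n+1}) = (x₁x_n + 23y₁y_n, x₁y_n + y₁x_n) repeatedly.
  From (x_1, y_1) = (24, 5): x_2 = 24·24 + 23·5·5 = 1151; y_2 = 24·5 + 5·24 = 240.
  From (x_2, y_2) = (1151, 240): x_3 = 24·1151 + 23·5·240 = 55224; y_3 = 24·240 + 5·1151 = 11515.
  From (x_3, y_3) = (55224, 11515): x_4 = 24·55224 + 23·5·11515 = 2649601; y_4 = 24·11515 + 5·55224 = 552480.
  From (x_4, y_4) = (2649601, 552480): x_5 = 24·2649601 + 23·5·552480 = 127125624; y_5 = 24·552480 + 5·2649601 = 26507525.
  From (x_5, y_5) = (127125624, 26507525): x_6 = 24·127125624 + 23·5·26507525 = 6099380351; y_6 = 24·26507525 + 5·127125624 = 1271808720.
  From (x_6, y_6) = (6099380351, 1271808720): x_7 = 24·6099380351 + 23·5·1271808720 = 292643131224; y_7 = 24·1271808720 + 5·6099380351 = 61020311035.
Step 3: Verify x_7² - 23·y_7² = 85640002252587283738176 - 85640002252587283738175 = 1 (should be 1). ✓

(x_1, y_1) = (24, 5); (x_7, y_7) = (292643131224, 61020311035).


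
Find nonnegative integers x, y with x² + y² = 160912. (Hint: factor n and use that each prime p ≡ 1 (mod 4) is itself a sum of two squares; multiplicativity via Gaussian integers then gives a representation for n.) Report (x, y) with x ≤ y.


Step 1: Factor n = 160912 = 2^4 · 89 · 113.
Step 2: Check the mod-4 condition on each prime factor: 2 = 2 (special); 89 ≡ 1 (mod 4), exponent 1; 113 ≡ 1 (mod 4), exponent 1.
All primes ≡ 3 (mod 4) appear to even exponent (or don't appear), so by the two-squares theorem n IS expressible as a sum of two squares.
Step 3: Build a representation. Group n = k² · m with k = 4 and m = 89 · 113 = 10057 (a product of primes ≡ 1 (mod 4)); a representation of m scales to one of n via (k·x)² + (k·y)² = k²(x² + y²). Each prime p ≡ 1 (mod 4) is itself a sum of two squares; find a² by testing p − a² for a perfect square:
  89: 89 − 1² = 88, 89 − 2² = 85, 89 − 3² = 80, 89 − 4² = 73, 89 − 5² = 64 = 8² ⇒ 89 = 5² + 8².
  113: 113 − 1² = 112, 113 − 2² = 109, 113 − 3² = 104, 113 − 4² = 97, 113 − 5² = 88, 113 − 6² = 77, 113 − 7² = 64 = 8² ⇒ 113 = 7² + 8².
  Combine using the Brahmagupta–Fibonacci identity (a² + b²)(c² + d²) = (ac − bd)² + (ad + bc)² = (ac + bd)² + (ad − bc)²:
  89 · 113 = 10057: from (5² + 8²)(7² + 8²), take (5·7 − 8·8, 5·8 + 8·7) = (35 − 64, 40 + 56) = (-29, 96); dropping signs (only squares matter) gives (29, 96); check 29² + 96² = 841 + 9216 = 10057 ✓.
  Scale by k = 4: (4·29, 4·96) = (116, 384).
Step 4: Order so x ≤ y and verify: 116² + 384² = 13456 + 147456 = 160912 = n. ✓

n = 160912 = 116² + 384² (one valid representation with x ≤ y).


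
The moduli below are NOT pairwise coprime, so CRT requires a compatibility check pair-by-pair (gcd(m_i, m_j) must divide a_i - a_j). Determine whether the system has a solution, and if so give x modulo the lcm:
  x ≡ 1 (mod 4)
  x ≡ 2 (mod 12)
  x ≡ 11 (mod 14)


Moduli 4, 12, 14 are not pairwise coprime, so CRT works modulo lcm(m_i) when all pairwise compatibility conditions hold.
Pairwise compatibility: gcd(m_i, m_j) must divide a_i - a_j for every pair.
Merge one congruence at a time:
  Start: x ≡ 1 (mod 4).
  Combine with x ≡ 2 (mod 12): gcd(4, 12) = 4, and 2 - 1 = 1 is NOT divisible by 4.
    ⇒ system is inconsistent (no integer solution).

No solution (the system is inconsistent).


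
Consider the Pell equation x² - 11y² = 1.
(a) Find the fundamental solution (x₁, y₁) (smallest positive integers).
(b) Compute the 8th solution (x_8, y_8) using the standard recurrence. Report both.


Step 1: Find the fundamental solution (x₁, y₁) of x² - 11y² = 1.
  Expand √11 as a continued fraction. a₀ = ⌊√11⌋ = 3; iterate m_{k+1} = d_k·a_k − m_k, d_{k+1} = (11 − m_{k+1}²)/d_k, a_{k+1} = ⌊(a₀ + m_{k+1})/d_{k+1}⌋ (starting m₀ = 0, d₀ = 1), with convergents p_k = a_k·p_{k-1} + p_{k-2}, q_k = a_k·q_{k-1} + q_{k-2} (p₋₁ = 1, q₋₁ = 0):
  k = 0: a₀ = 3; p₀/q₀ = 3/1; p₀² − 11·q₀² = 9 − 11 = -2.
  k = 1: m = 3, d = 2, a = ⌊(3 + 3)/2⌋ = 3; p/q = (3·3 + 1)/(3·1 + 0) = 10/3; p² − 11·q² = 100 − 99 = 1.
  The first convergent with p² − 11·q² = 1 gives the fundamental solution (x₁, y₁) = (10, 3).
Step 2: Apply the recurrence (x_{n+1}, y_{n+1}) = (x₁x_n + 11y₁y_n, x₁y_n + y₁x_n) repeatedly.
  From (x_1, y_1) = (10, 3): x_2 = 10·10 + 11·3·3 = 199; y_2 = 10·3 + 3·10 = 60.
  From (x_2, y_2) = (199, 60): x_3 = 10·199 + 11·3·60 = 3970; y_3 = 10·60 + 3·199 = 1197.
  From (x_3, y_3) = (3970, 1197): x_4 = 10·3970 + 11·3·1197 = 79201; y_4 = 10·1197 + 3·3970 = 23880.
  From (x_4, y_4) = (79201, 23880): x_5 = 10·79201 + 11·3·23880 = 1580050; y_5 = 10·23880 + 3·79201 = 476403.
  From (x_5, y_5) = (1580050, 476403): x_6 = 10·1580050 + 11·3·476403 = 31521799; y_6 = 10·476403 + 3·1580050 = 9504180.
  From (x_6, y_6) = (31521799, 9504180): x_7 = 10·31521799 + 11·3·9504180 = 628855930; y_7 = 10·9504180 + 3·31521799 = 189607197.
  From (x_7, y_7) = (628855930, 189607197): x_8 = 10·628855930 + 11·3·189607197 = 12545596801; y_8 = 10·189607197 + 3·628855930 = 3782639760.
Step 3: Verify x_8² - 11·y_8² = 157391999093261433601 - 157391999093261433600 = 1 (should be 1). ✓

(x_1, y_1) = (10, 3); (x_8, y_8) = (12545596801, 3782639760).
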